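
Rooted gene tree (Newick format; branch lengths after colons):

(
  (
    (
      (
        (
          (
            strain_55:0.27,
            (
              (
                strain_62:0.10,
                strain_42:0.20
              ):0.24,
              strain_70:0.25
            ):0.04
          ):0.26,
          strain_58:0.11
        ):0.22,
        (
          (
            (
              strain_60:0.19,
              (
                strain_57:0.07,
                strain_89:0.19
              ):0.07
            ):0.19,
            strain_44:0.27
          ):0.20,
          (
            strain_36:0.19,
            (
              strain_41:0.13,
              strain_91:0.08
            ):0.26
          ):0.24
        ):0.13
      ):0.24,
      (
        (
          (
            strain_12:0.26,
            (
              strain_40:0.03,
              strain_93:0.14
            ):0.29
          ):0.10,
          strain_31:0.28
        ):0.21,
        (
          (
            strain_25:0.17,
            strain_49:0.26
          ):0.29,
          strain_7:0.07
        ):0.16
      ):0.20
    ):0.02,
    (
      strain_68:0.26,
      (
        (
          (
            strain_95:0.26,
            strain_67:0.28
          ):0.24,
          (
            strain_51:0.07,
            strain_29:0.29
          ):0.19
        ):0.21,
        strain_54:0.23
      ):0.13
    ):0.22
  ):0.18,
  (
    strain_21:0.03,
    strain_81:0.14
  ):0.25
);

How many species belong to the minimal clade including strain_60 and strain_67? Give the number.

25

The MRCA of strain_60 and strain_67 is the node subtending (((((strain_55,((strain_62,strain_42),strain_70)),strain_58),(((strain_60,(strain_57,strain_89)),strain_44),(strain_36,(strain_41,strain_91)))),(((strain_12,(strain_40,strain_93)),strain_31),((strain_25,strain_49),strain_7))),(strain_68,(((strain_95,strain_67),(strain_51,strain_29)),strain_54))).
That clade contains 25 terminal taxa: strain_12, strain_25, strain_29, strain_31, strain_36, strain_40, strain_41, strain_42, strain_44, strain_49, strain_51, strain_54, strain_55, strain_57, strain_58, strain_60, strain_62, strain_67, strain_68, strain_7, strain_70, strain_89, strain_91, strain_93, strain_95.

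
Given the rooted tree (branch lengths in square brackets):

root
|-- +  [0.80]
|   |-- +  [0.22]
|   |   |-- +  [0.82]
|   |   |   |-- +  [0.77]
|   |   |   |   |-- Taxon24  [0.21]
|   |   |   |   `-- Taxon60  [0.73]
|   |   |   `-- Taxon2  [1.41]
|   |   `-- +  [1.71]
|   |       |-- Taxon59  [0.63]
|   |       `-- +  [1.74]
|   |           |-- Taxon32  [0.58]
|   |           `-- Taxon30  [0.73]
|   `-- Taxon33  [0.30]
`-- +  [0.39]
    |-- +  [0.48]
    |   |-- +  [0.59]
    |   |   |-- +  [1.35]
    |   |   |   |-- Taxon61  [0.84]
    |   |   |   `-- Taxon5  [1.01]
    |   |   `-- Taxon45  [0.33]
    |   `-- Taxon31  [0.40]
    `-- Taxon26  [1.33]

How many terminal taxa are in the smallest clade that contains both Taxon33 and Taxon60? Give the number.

The MRCA of Taxon33 and Taxon60 is the node subtending ((((Taxon24,Taxon60),Taxon2),(Taxon59,(Taxon32,Taxon30))),Taxon33).
That clade contains 7 terminal taxa: Taxon2, Taxon24, Taxon30, Taxon32, Taxon33, Taxon59, Taxon60.

7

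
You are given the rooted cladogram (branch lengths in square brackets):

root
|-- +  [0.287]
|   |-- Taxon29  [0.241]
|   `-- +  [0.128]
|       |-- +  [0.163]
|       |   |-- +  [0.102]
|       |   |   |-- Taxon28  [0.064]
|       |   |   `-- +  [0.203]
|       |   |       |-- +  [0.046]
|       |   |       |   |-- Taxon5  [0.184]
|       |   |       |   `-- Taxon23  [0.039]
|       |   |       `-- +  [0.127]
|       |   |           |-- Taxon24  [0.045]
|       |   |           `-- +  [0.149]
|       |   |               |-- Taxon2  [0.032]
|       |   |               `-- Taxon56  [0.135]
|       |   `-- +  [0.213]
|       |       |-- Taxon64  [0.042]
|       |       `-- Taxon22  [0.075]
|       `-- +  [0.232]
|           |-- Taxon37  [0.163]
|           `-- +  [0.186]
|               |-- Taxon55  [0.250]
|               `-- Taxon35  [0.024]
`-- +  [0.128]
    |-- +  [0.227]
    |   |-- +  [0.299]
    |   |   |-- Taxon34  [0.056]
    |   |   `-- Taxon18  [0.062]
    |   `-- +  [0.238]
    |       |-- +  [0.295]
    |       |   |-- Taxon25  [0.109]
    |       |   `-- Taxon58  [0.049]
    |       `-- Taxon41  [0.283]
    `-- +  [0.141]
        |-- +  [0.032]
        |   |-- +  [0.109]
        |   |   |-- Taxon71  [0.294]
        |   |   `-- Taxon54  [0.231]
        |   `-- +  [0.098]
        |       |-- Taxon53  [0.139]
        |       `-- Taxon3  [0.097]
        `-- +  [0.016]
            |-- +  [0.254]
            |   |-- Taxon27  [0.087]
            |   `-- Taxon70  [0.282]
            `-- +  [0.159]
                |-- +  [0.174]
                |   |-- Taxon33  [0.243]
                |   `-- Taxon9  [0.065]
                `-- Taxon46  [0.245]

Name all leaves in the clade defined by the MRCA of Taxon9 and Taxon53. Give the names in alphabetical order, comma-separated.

Tracing Taxon9: it sits inside (Taxon33,Taxon9).
Tracing Taxon53: it sits inside (Taxon53,Taxon3).
The smallest clade enclosing both is (((Taxon71,Taxon54),(Taxon53,Taxon3)),((Taxon27,Taxon70),((Taxon33,Taxon9),Taxon46))); the answer is its 9 terminal taxa in alphabetical order.

Taxon27, Taxon3, Taxon33, Taxon46, Taxon53, Taxon54, Taxon70, Taxon71, Taxon9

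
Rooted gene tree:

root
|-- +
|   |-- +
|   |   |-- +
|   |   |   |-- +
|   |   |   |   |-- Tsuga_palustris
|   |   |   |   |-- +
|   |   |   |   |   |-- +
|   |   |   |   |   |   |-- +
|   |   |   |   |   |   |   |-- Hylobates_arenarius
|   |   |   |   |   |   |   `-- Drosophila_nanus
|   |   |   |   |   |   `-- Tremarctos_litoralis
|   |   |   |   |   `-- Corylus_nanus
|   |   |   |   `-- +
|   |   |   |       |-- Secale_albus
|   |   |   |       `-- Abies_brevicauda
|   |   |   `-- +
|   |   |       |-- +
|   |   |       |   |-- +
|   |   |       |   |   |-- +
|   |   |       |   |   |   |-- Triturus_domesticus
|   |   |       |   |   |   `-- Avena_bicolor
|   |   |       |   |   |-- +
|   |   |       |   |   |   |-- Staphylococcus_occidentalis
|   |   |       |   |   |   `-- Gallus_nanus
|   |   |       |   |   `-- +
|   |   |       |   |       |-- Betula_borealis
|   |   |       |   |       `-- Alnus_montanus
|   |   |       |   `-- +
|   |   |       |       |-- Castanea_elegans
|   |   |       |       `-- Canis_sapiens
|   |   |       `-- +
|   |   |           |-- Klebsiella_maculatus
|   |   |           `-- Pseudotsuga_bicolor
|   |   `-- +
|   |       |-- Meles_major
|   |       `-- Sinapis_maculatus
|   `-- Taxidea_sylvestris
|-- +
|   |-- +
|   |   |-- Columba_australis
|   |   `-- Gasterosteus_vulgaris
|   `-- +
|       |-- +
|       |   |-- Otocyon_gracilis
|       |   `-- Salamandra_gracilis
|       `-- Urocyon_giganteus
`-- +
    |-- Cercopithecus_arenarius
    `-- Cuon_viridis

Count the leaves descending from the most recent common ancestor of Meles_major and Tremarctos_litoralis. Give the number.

The MRCA of Meles_major and Tremarctos_litoralis is the node subtending (((Tsuga_palustris,(((Hylobates_arenarius,Drosophila_nanus),Tremarctos_litoralis),Corylus_nanus),(Secale_albus,Abies_brevicauda)),((((Triturus_domesticus,Avena_bicolor),(Staphylococcus_occidentalis,Gallus_nanus),(Betula_borealis,Alnus_montanus)),(Castanea_elegans,Canis_sapiens)),(Klebsiella_maculatus,Pseudotsuga_bicolor))),(Meles_major,Sinapis_maculatus)).
That clade contains 19 terminal taxa: Abies_brevicauda, Alnus_montanus, Avena_bicolor, Betula_borealis, Canis_sapiens, Castanea_elegans, Corylus_nanus, Drosophila_nanus, Gallus_nanus, Hylobates_arenarius, Klebsiella_maculatus, Meles_major, Pseudotsuga_bicolor, Secale_albus, Sinapis_maculatus, Staphylococcus_occidentalis, Tremarctos_litoralis, Triturus_domesticus, Tsuga_palustris.

19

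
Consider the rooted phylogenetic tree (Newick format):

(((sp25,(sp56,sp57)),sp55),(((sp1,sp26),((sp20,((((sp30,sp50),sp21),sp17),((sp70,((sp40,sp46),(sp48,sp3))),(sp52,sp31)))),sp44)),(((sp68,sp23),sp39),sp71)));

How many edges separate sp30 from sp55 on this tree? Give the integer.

11

The MRCA of sp30 and sp55 is the root of the tree.
From sp30 up to that node: 9 branches. From sp55 up to the same node: 2 branches. Total: 9 + 2 = 11.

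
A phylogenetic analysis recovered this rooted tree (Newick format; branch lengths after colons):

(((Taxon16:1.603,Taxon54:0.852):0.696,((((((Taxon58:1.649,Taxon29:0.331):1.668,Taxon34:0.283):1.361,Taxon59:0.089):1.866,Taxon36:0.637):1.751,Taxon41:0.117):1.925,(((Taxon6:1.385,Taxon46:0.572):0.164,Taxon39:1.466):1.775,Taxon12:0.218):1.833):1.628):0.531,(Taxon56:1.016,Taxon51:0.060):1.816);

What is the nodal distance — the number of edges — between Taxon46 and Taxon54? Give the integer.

7

The MRCA of Taxon46 and Taxon54 is the node subtending ((Taxon16,Taxon54),((((((Taxon58,Taxon29),Taxon34),Taxon59),Taxon36),Taxon41),(((Taxon6,Taxon46),Taxon39),Taxon12))).
From Taxon46 up to that node: 5 branches. From Taxon54 up to the same node: 2 branches. Total: 5 + 2 = 7.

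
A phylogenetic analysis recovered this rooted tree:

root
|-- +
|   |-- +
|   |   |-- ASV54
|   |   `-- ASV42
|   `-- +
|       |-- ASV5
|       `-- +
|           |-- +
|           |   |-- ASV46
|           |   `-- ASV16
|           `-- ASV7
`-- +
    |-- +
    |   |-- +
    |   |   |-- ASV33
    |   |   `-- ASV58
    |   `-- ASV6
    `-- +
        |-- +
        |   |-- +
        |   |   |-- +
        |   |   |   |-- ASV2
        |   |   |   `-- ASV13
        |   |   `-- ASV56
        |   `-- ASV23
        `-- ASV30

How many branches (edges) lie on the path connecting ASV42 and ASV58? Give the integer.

The MRCA of ASV42 and ASV58 is the root of the tree.
From ASV42 up to that node: 3 branches. From ASV58 up to the same node: 4 branches. Total: 3 + 4 = 7.

7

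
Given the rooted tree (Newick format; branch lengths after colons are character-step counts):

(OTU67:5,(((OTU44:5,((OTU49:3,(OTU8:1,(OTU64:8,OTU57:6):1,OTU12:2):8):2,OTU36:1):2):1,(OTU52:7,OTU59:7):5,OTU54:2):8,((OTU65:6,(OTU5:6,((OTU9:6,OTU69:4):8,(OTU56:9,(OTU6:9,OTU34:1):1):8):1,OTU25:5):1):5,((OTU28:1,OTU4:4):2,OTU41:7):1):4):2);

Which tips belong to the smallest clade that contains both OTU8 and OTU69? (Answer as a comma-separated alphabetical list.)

Tracing OTU8: it sits inside (OTU8,(OTU64,OTU57),OTU12).
Tracing OTU69: it sits inside (OTU9,OTU69).
The smallest clade enclosing both is (((OTU44,((OTU49,(OTU8,(OTU64,OTU57),OTU12)),OTU36)),(OTU52,OTU59),OTU54),((OTU65,(OTU5,((OTU9,OTU69),(OTU56,(OTU6,OTU34))),OTU25)),((OTU28,OTU4),OTU41))); the answer is its 21 terminal taxa in alphabetical order.

OTU12, OTU25, OTU28, OTU34, OTU36, OTU4, OTU41, OTU44, OTU49, OTU5, OTU52, OTU54, OTU56, OTU57, OTU59, OTU6, OTU64, OTU65, OTU69, OTU8, OTU9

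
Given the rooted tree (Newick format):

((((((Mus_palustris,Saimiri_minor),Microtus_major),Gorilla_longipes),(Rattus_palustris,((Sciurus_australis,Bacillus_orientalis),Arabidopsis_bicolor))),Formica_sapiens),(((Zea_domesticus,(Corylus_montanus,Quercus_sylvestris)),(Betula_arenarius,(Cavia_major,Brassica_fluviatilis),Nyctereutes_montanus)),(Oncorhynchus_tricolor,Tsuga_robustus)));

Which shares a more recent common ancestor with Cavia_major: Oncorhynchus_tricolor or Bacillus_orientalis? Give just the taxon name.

Oncorhynchus_tricolor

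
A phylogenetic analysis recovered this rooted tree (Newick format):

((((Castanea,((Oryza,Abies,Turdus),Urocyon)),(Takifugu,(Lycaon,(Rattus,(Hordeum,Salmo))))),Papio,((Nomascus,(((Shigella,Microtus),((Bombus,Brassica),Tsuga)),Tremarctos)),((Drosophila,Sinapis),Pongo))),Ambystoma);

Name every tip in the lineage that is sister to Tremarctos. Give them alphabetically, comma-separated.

Tremarctos attaches to the tree at the node subtending (((Shigella,Microtus),((Bombus,Brassica),Tsuga)),Tremarctos).
The other lineage descending from that same node — the sister group — is ((Shigella,Microtus),((Bombus,Brassica),Tsuga)); its 5 tips in alphabetical order are the answer.

Bombus, Brassica, Microtus, Shigella, Tsuga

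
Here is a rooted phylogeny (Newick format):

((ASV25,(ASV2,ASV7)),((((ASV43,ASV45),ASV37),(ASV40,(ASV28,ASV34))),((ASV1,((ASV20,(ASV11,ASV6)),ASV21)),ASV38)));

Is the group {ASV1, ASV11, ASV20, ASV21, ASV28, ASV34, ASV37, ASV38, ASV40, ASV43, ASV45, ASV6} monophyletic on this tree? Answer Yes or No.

Yes

The most recent common ancestor of these taxa subtends ((((ASV43,ASV45),ASV37),(ASV40,(ASV28,ASV34))),((ASV1,((ASV20,(ASV11,ASV6)),ASV21)),ASV38)).
That clade has exactly 12 tips — every listed taxon and nothing else — so the group is monophyletic.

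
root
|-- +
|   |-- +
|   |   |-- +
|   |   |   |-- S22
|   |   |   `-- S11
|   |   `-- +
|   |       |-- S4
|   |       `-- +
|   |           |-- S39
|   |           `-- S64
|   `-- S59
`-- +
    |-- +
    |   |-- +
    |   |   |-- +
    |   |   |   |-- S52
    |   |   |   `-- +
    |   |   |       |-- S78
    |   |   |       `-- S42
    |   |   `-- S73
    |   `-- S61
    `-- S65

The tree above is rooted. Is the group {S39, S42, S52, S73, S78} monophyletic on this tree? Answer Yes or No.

The MRCA of the listed taxa is the root, so the smallest clade containing them is the whole tree.
That clade also contains S11, S22, S4, S59, S61, S64, S65, which are not in the proposed group, so the group is not monophyletic.

No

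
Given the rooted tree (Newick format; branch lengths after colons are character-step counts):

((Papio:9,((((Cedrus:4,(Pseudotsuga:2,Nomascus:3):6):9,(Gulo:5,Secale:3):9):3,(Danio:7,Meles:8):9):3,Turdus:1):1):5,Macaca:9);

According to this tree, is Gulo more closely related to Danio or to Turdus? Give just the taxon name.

The MRCA of Gulo and Danio subtends (((Cedrus,(Pseudotsuga,Nomascus)),(Gulo,Secale)),(Danio,Meles)) (7 taxa).
The MRCA of Gulo and Turdus subtends ((((Cedrus,(Pseudotsuga,Nomascus)),(Gulo,Secale)),(Danio,Meles)),Turdus) (8 taxa).
The first is nested inside the second, so Gulo shares a more recent common ancestor with Danio.

Danio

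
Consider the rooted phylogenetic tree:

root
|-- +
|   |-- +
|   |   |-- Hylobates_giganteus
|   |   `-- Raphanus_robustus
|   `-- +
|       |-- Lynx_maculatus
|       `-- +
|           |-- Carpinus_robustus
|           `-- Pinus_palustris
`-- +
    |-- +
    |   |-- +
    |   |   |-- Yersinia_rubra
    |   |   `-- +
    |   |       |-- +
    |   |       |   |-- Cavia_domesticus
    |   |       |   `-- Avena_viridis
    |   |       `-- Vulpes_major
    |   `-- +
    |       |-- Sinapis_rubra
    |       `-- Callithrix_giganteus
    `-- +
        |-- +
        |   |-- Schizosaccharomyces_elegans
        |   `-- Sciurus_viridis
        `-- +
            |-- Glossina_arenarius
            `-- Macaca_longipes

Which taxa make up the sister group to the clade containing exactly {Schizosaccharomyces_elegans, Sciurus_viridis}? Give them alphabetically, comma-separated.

Glossina_arenarius, Macaca_longipes

The clade containing exactly {Schizosaccharomyces_elegans, Sciurus_viridis} attaches to the tree at the node subtending ((Schizosaccharomyces_elegans,Sciurus_viridis),(Glossina_arenarius,Macaca_longipes)).
The other lineage descending from that same node — the sister group — is (Glossina_arenarius,Macaca_longipes); its 2 tips in alphabetical order are the answer.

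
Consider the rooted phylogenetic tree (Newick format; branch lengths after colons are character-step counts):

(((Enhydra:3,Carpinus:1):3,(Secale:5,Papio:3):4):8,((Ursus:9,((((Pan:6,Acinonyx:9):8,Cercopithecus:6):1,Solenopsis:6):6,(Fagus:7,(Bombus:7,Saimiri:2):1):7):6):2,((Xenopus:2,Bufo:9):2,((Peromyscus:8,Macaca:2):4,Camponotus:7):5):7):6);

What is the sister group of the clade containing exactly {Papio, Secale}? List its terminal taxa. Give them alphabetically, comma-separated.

Carpinus, Enhydra

The clade containing exactly {Papio, Secale} attaches to the tree at the node subtending ((Enhydra,Carpinus),(Secale,Papio)).
The other lineage descending from that same node — the sister group — is (Enhydra,Carpinus); its 2 tips in alphabetical order are the answer.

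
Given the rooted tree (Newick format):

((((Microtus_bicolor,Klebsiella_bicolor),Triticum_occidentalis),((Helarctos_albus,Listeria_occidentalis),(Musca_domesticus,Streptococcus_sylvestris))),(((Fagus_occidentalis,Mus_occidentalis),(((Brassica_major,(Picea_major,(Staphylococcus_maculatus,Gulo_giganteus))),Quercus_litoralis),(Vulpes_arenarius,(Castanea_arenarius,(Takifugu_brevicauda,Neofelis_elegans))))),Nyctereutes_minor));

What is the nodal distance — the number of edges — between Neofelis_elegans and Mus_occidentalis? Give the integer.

7

The MRCA of Neofelis_elegans and Mus_occidentalis is the node subtending ((Fagus_occidentalis,Mus_occidentalis),(((Brassica_major,(Picea_major,(Staphylococcus_maculatus,Gulo_giganteus))),Quercus_litoralis),(Vulpes_arenarius,(Castanea_arenarius,(Takifugu_brevicauda,Neofelis_elegans))))).
From Neofelis_elegans up to that node: 5 branches. From Mus_occidentalis up to the same node: 2 branches. Total: 5 + 2 = 7.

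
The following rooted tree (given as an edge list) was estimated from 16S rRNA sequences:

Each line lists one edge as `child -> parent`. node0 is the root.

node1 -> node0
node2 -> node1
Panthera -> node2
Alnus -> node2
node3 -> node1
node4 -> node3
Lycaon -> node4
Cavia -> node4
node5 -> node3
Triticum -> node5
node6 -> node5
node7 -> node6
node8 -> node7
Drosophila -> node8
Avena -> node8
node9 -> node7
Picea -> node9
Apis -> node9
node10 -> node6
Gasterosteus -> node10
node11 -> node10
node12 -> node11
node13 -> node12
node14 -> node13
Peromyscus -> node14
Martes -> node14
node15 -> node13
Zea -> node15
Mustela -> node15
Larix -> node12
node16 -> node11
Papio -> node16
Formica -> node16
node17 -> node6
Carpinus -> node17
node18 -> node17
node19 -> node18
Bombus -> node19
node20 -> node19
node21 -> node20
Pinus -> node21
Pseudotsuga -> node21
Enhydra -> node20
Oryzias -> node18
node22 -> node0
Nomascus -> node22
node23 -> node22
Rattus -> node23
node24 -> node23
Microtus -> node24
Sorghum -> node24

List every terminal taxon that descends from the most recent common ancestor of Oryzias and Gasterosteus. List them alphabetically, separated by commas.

Apis, Avena, Bombus, Carpinus, Drosophila, Enhydra, Formica, Gasterosteus, Larix, Martes, Mustela, Oryzias, Papio, Peromyscus, Picea, Pinus, Pseudotsuga, Zea

Tracing Oryzias: it sits inside ((Bombus,((Pinus,Pseudotsuga),Enhydra)),Oryzias).
Tracing Gasterosteus: it sits inside (Gasterosteus,((((Peromyscus,Martes),(Zea,Mustela)),Larix),(Papio,Formica))).
The smallest clade enclosing both is (((Drosophila,Avena),(Picea,Apis)),(Gasterosteus,((((Peromyscus,Martes),(Zea,Mustela)),Larix),(Papio,Formica))),(Carpinus,((Bombus,((Pinus,Pseudotsuga),Enhydra)),Oryzias))); the answer is its 18 terminal taxa in alphabetical order.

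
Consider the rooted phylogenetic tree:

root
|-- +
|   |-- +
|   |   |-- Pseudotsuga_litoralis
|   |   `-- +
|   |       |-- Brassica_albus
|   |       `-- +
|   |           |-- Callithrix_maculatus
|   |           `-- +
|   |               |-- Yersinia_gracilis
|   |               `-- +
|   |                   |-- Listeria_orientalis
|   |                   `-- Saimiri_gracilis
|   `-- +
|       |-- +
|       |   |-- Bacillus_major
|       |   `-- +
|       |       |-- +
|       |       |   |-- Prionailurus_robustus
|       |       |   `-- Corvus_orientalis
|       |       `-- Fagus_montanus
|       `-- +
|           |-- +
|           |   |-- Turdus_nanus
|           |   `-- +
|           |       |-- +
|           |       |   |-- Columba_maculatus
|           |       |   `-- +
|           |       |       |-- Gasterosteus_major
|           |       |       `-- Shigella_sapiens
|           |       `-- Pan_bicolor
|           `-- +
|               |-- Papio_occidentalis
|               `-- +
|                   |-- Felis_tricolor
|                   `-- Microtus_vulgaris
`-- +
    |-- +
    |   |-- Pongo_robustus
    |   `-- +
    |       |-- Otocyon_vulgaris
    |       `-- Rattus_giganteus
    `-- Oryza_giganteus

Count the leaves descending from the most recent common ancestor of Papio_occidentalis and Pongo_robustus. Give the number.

The MRCA of Papio_occidentalis and Pongo_robustus is the root, so the clade is the entire tree.
That clade contains 22 terminal taxa: Bacillus_major, Brassica_albus, Callithrix_maculatus, Columba_maculatus, Corvus_orientalis, Fagus_montanus, Felis_tricolor, Gasterosteus_major, Listeria_orientalis, Microtus_vulgaris, Oryza_giganteus, Otocyon_vulgaris, Pan_bicolor, Papio_occidentalis, Pongo_robustus, Prionailurus_robustus, Pseudotsuga_litoralis, Rattus_giganteus, Saimiri_gracilis, Shigella_sapiens, Turdus_nanus, Yersinia_gracilis.

22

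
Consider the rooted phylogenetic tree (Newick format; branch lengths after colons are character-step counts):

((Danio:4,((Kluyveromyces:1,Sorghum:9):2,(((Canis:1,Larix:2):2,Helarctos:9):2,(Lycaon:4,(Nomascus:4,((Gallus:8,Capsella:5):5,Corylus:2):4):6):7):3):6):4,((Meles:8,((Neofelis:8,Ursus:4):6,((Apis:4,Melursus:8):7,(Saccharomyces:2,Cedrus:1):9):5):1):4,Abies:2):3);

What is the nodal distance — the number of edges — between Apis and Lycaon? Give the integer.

The MRCA of Apis and Lycaon is the root of the tree.
From Apis up to that node: 6 branches. From Lycaon up to the same node: 5 branches. Total: 6 + 5 = 11.

11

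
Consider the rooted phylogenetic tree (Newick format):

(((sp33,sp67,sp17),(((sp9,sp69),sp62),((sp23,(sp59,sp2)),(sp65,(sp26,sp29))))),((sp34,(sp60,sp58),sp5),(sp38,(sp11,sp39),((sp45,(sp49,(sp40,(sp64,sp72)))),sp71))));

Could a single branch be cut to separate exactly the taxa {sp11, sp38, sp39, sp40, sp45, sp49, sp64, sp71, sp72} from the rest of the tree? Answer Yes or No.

Yes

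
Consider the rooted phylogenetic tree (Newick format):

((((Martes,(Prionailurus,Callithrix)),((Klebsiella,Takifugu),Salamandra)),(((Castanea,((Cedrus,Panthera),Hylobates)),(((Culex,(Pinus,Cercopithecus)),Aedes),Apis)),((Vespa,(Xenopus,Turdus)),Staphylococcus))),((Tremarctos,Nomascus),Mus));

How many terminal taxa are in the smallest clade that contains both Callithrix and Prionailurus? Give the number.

2

The MRCA of Callithrix and Prionailurus is the node subtending (Prionailurus,Callithrix).
That clade contains 2 terminal taxa: Callithrix, Prionailurus.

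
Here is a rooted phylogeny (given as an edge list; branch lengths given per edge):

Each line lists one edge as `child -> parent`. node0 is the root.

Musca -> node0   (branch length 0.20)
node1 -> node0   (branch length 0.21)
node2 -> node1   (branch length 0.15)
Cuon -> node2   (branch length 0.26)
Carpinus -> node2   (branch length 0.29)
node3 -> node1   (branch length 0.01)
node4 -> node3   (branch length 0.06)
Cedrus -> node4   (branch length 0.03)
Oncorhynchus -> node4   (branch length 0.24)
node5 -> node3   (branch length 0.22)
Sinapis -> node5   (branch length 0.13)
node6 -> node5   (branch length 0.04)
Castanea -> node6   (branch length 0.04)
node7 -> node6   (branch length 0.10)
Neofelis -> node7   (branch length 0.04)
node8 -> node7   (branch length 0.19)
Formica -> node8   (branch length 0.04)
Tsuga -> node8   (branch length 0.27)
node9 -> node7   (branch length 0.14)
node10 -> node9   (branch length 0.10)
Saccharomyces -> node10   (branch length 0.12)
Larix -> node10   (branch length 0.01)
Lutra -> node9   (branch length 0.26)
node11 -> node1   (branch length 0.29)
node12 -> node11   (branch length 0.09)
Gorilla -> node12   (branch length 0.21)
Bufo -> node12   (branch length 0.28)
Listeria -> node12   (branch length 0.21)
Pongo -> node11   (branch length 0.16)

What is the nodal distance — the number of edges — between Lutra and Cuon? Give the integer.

8

The MRCA of Lutra and Cuon is the node subtending ((Cuon,Carpinus),((Cedrus,Oncorhynchus),(Sinapis,(Castanea,(Neofelis,(Formica,Tsuga),((Saccharomyces,Larix),Lutra))))),((Gorilla,Bufo,Listeria),Pongo)).
From Lutra up to that node: 6 branches. From Cuon up to the same node: 2 branches. Total: 6 + 2 = 8.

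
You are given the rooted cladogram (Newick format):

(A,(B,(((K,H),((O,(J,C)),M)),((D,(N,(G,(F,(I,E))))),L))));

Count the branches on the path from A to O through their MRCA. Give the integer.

The MRCA of A and O is the root of the tree.
From A up to that node: 1 branch. From O up to the same node: 6 branches. Total: 1 + 6 = 7.

7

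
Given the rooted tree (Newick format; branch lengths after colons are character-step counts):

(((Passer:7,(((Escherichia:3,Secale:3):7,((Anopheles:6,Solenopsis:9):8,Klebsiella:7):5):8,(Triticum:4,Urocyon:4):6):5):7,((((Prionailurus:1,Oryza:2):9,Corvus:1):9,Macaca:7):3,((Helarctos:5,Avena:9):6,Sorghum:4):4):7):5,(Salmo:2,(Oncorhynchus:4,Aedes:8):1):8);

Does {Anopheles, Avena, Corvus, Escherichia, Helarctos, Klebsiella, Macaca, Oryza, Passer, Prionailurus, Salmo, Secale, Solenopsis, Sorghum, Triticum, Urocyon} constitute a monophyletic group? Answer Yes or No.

No

The MRCA of the listed taxa is the root, so the smallest clade containing them is the whole tree.
That clade also contains Aedes, Oncorhynchus, which are not in the proposed group, so the group is not monophyletic.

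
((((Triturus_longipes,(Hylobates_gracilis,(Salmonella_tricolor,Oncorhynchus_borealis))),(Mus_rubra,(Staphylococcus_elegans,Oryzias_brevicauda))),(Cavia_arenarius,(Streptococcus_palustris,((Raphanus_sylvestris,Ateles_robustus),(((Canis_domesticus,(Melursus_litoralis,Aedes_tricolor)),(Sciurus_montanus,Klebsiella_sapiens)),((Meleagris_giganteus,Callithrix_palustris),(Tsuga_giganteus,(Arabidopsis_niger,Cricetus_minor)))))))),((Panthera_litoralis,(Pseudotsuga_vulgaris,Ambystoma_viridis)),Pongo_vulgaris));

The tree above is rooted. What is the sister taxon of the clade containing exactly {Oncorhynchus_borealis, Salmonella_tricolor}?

The clade containing exactly {Oncorhynchus_borealis, Salmonella_tricolor} attaches to the tree at the node subtending (Hylobates_gracilis,(Salmonella_tricolor,Oncorhynchus_borealis)).
The other lineage descending from that same node — the sister group — is the single tip Hylobates_gracilis.

Hylobates_gracilis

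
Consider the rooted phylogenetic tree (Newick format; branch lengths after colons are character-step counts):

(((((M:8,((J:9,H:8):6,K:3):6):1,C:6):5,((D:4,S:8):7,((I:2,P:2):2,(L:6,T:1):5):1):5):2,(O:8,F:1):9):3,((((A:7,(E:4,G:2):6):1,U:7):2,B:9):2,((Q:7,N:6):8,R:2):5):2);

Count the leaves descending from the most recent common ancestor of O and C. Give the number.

13

The MRCA of O and C is the node subtending ((((M,((J,H),K)),C),((D,S),((I,P),(L,T)))),(O,F)).
That clade contains 13 terminal taxa: C, D, F, H, I, J, K, L, M, O, P, S, T.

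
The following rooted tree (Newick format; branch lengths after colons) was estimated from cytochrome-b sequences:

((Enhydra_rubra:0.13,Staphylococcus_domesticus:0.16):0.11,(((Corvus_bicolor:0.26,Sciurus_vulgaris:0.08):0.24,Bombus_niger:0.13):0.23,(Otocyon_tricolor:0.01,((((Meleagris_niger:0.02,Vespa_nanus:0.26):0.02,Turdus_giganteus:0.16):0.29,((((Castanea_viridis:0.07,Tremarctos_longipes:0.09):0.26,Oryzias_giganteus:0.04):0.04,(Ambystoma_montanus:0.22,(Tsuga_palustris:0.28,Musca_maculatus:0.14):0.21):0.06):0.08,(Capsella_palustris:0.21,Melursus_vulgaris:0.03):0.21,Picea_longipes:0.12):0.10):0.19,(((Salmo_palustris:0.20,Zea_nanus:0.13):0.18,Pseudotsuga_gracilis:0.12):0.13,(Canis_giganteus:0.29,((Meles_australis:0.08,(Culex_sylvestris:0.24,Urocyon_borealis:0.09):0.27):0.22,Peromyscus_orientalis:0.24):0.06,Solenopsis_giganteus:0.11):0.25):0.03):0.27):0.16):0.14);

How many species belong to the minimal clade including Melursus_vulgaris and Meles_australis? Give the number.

The MRCA of Melursus_vulgaris and Meles_australis is the node subtending ((((Meleagris_niger,Vespa_nanus),Turdus_giganteus),((((Castanea_viridis,Tremarctos_longipes),Oryzias_giganteus),(Ambystoma_montanus,(Tsuga_palustris,Musca_maculatus))),(Capsella_palustris,Melursus_vulgaris),Picea_longipes)),(((Salmo_palustris,Zea_nanus),Pseudotsuga_gracilis),(Canis_giganteus,((Meles_australis,(Culex_sylvestris,Urocyon_borealis)),Peromyscus_orientalis),Solenopsis_giganteus))).
That clade contains 21 terminal taxa: Ambystoma_montanus, Canis_giganteus, Capsella_palustris, Castanea_viridis, Culex_sylvestris, Meleagris_niger, Meles_australis, Melursus_vulgaris, Musca_maculatus, Oryzias_giganteus, Peromyscus_orientalis, Picea_longipes, Pseudotsuga_gracilis, Salmo_palustris, Solenopsis_giganteus, Tremarctos_longipes, Tsuga_palustris, Turdus_giganteus, Urocyon_borealis, Vespa_nanus, Zea_nanus.

21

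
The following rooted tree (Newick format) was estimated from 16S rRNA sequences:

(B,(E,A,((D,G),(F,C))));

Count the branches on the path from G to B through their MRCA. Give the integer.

5

The MRCA of G and B is the root of the tree.
From G up to that node: 4 branches. From B up to the same node: 1 branch. Total: 4 + 1 = 5.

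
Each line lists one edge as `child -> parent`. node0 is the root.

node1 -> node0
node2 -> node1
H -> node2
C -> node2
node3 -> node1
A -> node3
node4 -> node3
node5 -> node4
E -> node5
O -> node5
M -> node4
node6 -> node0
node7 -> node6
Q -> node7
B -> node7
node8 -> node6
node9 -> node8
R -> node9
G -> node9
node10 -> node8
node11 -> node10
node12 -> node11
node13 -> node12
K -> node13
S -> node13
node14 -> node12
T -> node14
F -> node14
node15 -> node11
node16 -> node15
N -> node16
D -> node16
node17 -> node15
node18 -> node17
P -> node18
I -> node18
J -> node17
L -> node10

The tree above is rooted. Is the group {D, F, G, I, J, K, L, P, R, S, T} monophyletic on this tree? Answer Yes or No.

The MRCA of the listed taxa subtends ((R,G),((((K,S),(T,F)),((N,D),((P,I),J))),L)).
That clade also contains N, which is not in the proposed group, so the group is not monophyletic.

No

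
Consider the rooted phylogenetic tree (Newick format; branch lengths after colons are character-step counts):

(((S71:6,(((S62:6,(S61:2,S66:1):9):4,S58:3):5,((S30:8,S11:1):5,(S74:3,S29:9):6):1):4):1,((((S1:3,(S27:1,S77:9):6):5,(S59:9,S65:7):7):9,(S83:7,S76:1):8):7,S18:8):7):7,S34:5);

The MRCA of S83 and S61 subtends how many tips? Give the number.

The MRCA of S83 and S61 is the node subtending ((S71,(((S62,(S61,S66)),S58),((S30,S11),(S74,S29)))),((((S1,(S27,S77)),(S59,S65)),(S83,S76)),S18)).
That clade contains 17 terminal taxa: S1, S11, S18, S27, S29, S30, S58, S59, S61, S62, S65, S66, S71, S74, S76, S77, S83.

17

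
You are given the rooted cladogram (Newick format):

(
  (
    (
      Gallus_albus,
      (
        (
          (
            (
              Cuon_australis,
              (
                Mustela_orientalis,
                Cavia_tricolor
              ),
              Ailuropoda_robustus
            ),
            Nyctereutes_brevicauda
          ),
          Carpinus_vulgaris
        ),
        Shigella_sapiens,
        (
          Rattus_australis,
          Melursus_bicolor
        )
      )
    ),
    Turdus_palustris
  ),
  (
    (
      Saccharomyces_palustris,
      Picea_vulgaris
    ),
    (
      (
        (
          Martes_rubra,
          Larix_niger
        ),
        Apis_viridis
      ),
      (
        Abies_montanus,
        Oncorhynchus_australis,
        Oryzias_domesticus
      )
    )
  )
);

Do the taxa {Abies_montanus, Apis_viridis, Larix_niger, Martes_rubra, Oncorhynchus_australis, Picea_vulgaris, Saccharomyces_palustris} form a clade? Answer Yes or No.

The MRCA of the listed taxa subtends ((Saccharomyces_palustris,Picea_vulgaris),(((Martes_rubra,Larix_niger),Apis_viridis),(Abies_montanus,Oncorhynchus_australis,Oryzias_domesticus))).
That clade also contains Oryzias_domesticus, which is not in the proposed group, so the group is not monophyletic.

No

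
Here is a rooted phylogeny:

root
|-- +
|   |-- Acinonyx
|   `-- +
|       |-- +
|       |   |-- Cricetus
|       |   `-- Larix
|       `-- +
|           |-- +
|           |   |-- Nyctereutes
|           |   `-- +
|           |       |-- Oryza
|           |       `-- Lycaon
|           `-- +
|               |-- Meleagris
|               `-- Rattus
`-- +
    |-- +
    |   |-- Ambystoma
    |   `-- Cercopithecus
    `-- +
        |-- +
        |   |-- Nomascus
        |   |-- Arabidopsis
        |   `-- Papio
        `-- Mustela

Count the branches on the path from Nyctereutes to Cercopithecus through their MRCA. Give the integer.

The MRCA of Nyctereutes and Cercopithecus is the root of the tree.
From Nyctereutes up to that node: 5 branches. From Cercopithecus up to the same node: 3 branches. Total: 5 + 3 = 8.

8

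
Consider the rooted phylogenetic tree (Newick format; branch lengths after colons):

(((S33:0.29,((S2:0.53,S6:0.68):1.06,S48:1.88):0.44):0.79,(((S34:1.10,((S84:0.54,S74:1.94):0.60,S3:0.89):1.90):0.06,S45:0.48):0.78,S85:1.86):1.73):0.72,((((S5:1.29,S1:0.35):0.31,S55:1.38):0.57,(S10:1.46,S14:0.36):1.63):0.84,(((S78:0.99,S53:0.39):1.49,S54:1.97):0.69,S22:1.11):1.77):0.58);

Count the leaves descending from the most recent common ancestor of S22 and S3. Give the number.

19

The MRCA of S22 and S3 is the root, so the clade is the entire tree.
That clade contains 19 terminal taxa: S1, S10, S14, S2, S22, S3, S33, S34, S45, S48, S5, S53, S54, S55, S6, S74, S78, S84, S85.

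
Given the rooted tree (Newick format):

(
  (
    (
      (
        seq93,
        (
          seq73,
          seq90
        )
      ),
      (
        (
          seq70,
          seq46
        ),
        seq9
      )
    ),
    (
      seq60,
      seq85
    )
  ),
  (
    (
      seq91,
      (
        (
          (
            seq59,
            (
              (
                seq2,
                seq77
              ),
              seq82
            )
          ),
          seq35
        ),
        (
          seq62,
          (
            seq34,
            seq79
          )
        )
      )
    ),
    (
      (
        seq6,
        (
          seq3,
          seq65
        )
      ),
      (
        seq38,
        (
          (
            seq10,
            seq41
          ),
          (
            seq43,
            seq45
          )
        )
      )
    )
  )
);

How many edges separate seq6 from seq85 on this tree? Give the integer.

The MRCA of seq6 and seq85 is the root of the tree.
From seq6 up to that node: 4 branches. From seq85 up to the same node: 3 branches. Total: 4 + 3 = 7.

7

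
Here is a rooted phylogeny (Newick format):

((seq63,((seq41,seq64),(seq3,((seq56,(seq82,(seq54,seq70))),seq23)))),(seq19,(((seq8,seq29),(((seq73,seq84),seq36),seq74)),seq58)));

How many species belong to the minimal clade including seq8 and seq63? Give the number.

The MRCA of seq8 and seq63 is the root, so the clade is the entire tree.
That clade contains 17 terminal taxa: seq19, seq23, seq29, seq3, seq36, seq41, seq54, seq56, seq58, seq63, seq64, seq70, seq73, seq74, seq8, seq82, seq84.

17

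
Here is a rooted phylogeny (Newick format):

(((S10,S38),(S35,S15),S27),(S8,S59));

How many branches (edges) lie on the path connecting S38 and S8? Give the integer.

5

The MRCA of S38 and S8 is the root of the tree.
From S38 up to that node: 3 branches. From S8 up to the same node: 2 branches. Total: 3 + 2 = 5.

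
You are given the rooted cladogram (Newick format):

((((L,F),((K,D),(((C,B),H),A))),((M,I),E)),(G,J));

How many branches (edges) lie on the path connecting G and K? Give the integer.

7

The MRCA of G and K is the root of the tree.
From G up to that node: 2 branches. From K up to the same node: 5 branches. Total: 2 + 5 = 7.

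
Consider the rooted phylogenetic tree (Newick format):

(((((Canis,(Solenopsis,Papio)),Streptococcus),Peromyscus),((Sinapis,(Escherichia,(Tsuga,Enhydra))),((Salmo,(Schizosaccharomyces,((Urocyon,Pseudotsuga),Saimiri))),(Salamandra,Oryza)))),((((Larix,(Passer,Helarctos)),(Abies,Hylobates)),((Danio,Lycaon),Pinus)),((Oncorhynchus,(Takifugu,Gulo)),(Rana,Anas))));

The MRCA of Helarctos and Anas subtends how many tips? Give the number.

The MRCA of Helarctos and Anas is the node subtending ((((Larix,(Passer,Helarctos)),(Abies,Hylobates)),((Danio,Lycaon),Pinus)),((Oncorhynchus,(Takifugu,Gulo)),(Rana,Anas))).
That clade contains 13 terminal taxa: Abies, Anas, Danio, Gulo, Helarctos, Hylobates, Larix, Lycaon, Oncorhynchus, Passer, Pinus, Rana, Takifugu.

13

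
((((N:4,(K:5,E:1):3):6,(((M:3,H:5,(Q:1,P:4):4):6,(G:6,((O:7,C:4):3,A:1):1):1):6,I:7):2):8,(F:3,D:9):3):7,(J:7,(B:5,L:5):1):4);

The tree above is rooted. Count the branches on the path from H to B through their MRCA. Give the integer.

The MRCA of H and B is the root of the tree.
From H up to that node: 6 branches. From B up to the same node: 3 branches. Total: 6 + 3 = 9.

9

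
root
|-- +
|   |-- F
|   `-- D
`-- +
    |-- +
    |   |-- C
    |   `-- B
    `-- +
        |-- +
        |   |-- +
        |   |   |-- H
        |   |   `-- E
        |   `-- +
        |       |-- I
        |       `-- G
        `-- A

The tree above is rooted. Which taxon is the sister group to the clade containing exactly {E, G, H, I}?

A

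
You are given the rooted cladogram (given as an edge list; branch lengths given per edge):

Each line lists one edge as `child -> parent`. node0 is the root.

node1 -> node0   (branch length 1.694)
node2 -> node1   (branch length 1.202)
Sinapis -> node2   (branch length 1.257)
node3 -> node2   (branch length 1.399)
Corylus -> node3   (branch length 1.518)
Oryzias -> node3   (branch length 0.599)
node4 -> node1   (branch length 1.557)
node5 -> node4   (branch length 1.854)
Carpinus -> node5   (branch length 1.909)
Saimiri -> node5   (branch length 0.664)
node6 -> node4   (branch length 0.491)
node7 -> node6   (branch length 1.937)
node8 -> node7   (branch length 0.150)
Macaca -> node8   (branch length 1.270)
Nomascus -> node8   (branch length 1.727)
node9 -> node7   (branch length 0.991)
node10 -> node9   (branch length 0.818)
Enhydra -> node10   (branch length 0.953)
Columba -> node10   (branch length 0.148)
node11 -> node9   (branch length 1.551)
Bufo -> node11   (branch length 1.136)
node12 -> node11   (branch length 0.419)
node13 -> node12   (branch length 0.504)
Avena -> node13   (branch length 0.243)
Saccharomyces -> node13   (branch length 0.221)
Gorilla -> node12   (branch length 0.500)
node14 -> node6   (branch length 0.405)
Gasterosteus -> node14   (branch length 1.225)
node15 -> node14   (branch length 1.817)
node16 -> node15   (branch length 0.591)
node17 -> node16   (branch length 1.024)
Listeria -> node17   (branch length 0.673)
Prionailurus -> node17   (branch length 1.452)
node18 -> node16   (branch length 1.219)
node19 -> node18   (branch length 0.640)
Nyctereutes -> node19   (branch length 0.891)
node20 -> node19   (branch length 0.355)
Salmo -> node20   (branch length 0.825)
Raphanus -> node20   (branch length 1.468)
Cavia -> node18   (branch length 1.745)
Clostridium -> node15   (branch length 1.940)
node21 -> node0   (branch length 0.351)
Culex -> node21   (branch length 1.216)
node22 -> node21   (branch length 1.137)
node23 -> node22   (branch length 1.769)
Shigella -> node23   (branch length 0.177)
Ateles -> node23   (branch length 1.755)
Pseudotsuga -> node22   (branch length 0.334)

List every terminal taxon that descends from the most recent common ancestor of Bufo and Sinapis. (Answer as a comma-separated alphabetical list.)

Avena, Bufo, Carpinus, Cavia, Clostridium, Columba, Corylus, Enhydra, Gasterosteus, Gorilla, Listeria, Macaca, Nomascus, Nyctereutes, Oryzias, Prionailurus, Raphanus, Saccharomyces, Saimiri, Salmo, Sinapis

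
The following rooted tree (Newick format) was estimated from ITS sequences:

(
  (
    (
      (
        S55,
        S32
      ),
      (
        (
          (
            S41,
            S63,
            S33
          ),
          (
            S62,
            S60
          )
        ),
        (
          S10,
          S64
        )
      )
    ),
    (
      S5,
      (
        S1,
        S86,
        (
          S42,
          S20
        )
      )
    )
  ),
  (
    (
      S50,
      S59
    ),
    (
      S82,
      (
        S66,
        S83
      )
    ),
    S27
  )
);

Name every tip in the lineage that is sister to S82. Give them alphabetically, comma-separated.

S82 attaches to the tree at the node subtending (S82,(S66,S83)).
The other lineage descending from that same node — the sister group — is (S66,S83); its 2 tips in alphabetical order are the answer.

S66, S83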